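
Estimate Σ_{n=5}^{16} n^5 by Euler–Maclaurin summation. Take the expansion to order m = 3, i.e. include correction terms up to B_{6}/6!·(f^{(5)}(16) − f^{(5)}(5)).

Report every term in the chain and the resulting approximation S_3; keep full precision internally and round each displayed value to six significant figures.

The integral term ∫_5^16 x^5 dx = 2.79360e+06.
½[f(5) + f(16)] = ½[3125.00 + 1.04858e+06] = 525850.
Running total after boundary: 3.31945e+06.
k=1: B_{2}/(2)! × [f^{(1)}(16) − f^{(1)}(5)] = 1/12 × (327680 − 3125.00) = 27046.2.
Partial sum through k=1: 3.34650e+06.
k=2: B_{4}/(4)! × [f^{(3)}(16) − f^{(3)}(5)] = −1/720 × (15360.0 − 1500.00) = -19.2500.
Partial sum through k=2: 3.34648e+06.
k=3: B_{6}/(6)! × [f^{(5)}(16) − f^{(5)}(5)] = 1/30240 × (120.000 − 120.000) = 0.00000.

S_3 ≈ 3.34648e+06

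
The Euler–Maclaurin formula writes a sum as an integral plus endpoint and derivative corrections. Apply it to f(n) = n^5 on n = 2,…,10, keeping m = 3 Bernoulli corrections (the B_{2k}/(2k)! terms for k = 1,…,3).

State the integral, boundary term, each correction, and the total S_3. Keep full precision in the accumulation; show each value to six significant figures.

S_3 ≈ 220824

∫_2^10 x^5 dx evaluates to 166656.
Boundary: ½(f(2) + f(10)) = ½(32.0000 + 100000) = 50016.0.
Running total after boundary: 216672.
Correction k=1: B_{2}/2! · (f^{(1)}(10) − f^{(1)}(2)) = 1/12 · (50000.0 − 80.0000) = 4160.00.
After k=1: 220832.
Correction k=2: B_{4}/4! · (f^{(3)}(10) − f^{(3)}(2)) = −1/720 · (6000.00 − 240.000) = -8.00000.
After k=2: 220824.
Correction k=3: B_{6}/6! · (f^{(5)}(10) − f^{(5)}(2)) = 1/30240 · (120.000 − 120.000) = 0.00000.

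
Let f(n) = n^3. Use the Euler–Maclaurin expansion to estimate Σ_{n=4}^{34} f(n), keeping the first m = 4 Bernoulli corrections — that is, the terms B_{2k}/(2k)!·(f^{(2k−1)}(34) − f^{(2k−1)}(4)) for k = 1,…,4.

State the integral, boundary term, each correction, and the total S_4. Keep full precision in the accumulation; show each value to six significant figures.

The integral term ∫_4^34 x^3 dx = 334020.
½[f(4) + f(34)] = ½[64.0000 + 39304.0] = 19684.0.
Running total after boundary: 353704.
Order-1 term: 1/12 · (3468.00 − 48.0000) = 285.000.
Running total after k=1: 353989.
Order-2 term: −1/720 · (6.00000 − 6.00000) = 0.00000.
Running total after k=2: 353989.
Order-3 term: 1/30240 · (0.00000 − 0.00000) = 0.00000.
Running total after k=3: 353989.
Order-4 term: −1/1209600 · (0.00000 − 0.00000) = 0.00000.

S_4 ≈ 353989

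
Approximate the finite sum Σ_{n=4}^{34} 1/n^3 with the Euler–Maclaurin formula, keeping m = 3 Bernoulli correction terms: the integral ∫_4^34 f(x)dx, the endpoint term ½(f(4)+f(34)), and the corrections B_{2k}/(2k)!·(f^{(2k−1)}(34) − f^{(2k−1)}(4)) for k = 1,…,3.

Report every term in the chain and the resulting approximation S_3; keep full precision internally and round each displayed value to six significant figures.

∫_4^34 1/x^3 dx evaluates to 0.0308175.
Boundary: ½(f(4) + f(34)) = ½(0.0156250 + 2.54427e-05) = 0.00782522.
Integral + boundary = 0.0386427.
Order-1 term: 1/12 · (-2.24494e-06 − (-0.0117188)) = 0.000976375.
Partial sum through k=1: 0.0396191.
Order-2 term: −1/720 · (-3.88399e-08 − (-0.0146484)) = -2.03450e-05.
Partial sum through k=2: 0.0395987.
Order-3 term: 1/30240 · (-1.41114e-09 − (-0.0384521)) = 1.27157e-06.

S_3 ≈ 0.0396000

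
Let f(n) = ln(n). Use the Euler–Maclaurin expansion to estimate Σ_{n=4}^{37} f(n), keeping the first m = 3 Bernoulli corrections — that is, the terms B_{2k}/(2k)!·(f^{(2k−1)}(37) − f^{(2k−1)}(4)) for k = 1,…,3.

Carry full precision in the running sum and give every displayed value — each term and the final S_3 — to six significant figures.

S_3 ≈ 97.5389

∫_4^37 ln(x) dx evaluates to 95.0588.
Endpoint term: (f(4) + f(37))/2 = (1.38629 + 3.61092)/2 = 2.49861.
Integral + boundary = 97.5574.
k=1: B_{2}/(2)! × [f^{(1)}(37) − f^{(1)}(4)] = 1/12 × (0.0270270 − 0.250000) = -0.0185811.
After k=1: 97.5388.
k=2: B_{4}/(4)! × [f^{(3)}(37) − f^{(3)}(4)] = −1/720 × (3.94843e-05 − 0.0312500) = 4.33479e-05.
After k=2: 97.5389.
k=3: B_{6}/(6)! × [f^{(5)}(37) − f^{(5)}(4)] = 1/30240 × (3.46101e-07 − 0.0234375) = -7.75038e-07.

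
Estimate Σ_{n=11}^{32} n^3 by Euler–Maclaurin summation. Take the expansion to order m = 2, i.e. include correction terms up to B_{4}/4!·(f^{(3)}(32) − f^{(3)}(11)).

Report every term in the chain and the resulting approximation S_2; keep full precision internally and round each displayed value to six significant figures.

Integral: ∫_11^32 x^3 dx = 258484.
Endpoint term: (f(11) + f(32))/2 = (1331.00 + 32768.0)/2 = 17049.5.
So far: 275533.
Order-1 term: 1/12 · (3072.00 − 363.000) = 225.750.
Running total after k=1: 275759.
Order-2 term: −1/720 · (6.00000 − 6.00000) = 0.00000.

S_2 ≈ 275759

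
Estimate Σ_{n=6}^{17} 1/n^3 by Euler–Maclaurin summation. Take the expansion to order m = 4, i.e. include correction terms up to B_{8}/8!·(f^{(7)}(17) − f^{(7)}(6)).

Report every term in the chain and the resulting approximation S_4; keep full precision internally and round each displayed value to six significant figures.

∫_6^17 1/x^3 dx evaluates to 0.0121588.
Boundary: ½(f(6) + f(17)) = ½(0.00462963 + 0.000203542) = 0.00241659.
So far: 0.0145754.
k=1: B_{2}/(2)! × [f^{(1)}(17) − f^{(1)}(6)] = 1/12 × (-3.59191e-05 − (-0.00231481)) = 0.000189908.
Partial sum through k=1: 0.0147653.
k=2: B_{4}/(4)! × [f^{(3)}(17) − f^{(3)}(6)] = −1/720 × (-2.48575e-06 − (-0.00128601)) = -1.78267e-06.
Partial sum through k=2: 0.0147635.
k=3: B_{6}/(6)! × [f^{(5)}(17) − f^{(5)}(6)] = 1/30240 × (-3.61251e-07 − (-0.00150034)) = 4.96026e-08.
Partial sum through k=3: 0.0147635.
k=4: B_{8}/(8)! × [f^{(7)}(17) − f^{(7)}(6)] = −1/1209600 × (-9.00003e-08 − (-0.00300069)) = -2.48065e-09.

S_4 ≈ 0.0147635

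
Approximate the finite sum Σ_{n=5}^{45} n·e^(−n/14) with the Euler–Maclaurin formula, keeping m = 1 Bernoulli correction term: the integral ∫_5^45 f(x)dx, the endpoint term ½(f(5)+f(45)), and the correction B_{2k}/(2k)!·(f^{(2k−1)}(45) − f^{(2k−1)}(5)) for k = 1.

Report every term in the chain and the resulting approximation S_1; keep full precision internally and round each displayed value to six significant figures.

S_1 ≈ 155.529

∫_5^45 x·e^(−x/14) dx evaluates to 152.921.
Boundary: ½(f(5) + f(45)) = ½(3.49836 + 1.80828) = 2.65332.
Running total after boundary: 155.574.
Order-1 term: 1/12 · (-0.0889789 − 0.449789) = -0.0448974.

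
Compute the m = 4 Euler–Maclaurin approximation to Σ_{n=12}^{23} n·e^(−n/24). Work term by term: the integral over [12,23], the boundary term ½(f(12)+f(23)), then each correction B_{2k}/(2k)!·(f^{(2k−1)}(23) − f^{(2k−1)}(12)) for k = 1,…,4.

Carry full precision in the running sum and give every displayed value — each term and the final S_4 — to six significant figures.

∫_12^23 x·e^(−x/24) dx evaluates to 91.4189.
Endpoint term: (f(12) + f(23))/2 = (7.27837 + 8.82123)/2 = 8.04980.
So far: 99.4687.
Order-1 term: 1/12 · (0.0159805 − 0.303265) = -0.0239404.
Running total after k=1: 99.4447.
Order-2 term: −1/720 · (0.00135945 − 0.00263251) = 1.76814e-06.
Running total after k=2: 99.4447.
Order-3 term: 1/30240 · (4.67215e-06 − 8.22660e-06) = -1.17541e-10.
Running total after k=3: 99.4447.
Order-4 term: −1/1209600 · (1.21252e-08 − 2.06300e-08) = 7.03103e-15.

S_4 ≈ 99.4447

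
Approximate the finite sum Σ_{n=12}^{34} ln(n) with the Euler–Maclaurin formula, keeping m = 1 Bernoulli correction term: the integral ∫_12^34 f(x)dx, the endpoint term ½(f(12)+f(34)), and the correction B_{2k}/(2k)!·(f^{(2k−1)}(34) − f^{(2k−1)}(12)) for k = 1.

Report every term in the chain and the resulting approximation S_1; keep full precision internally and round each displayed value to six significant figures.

Integral: ∫_12^34 ln(x) dx = 68.0774.
Endpoint term: (f(12) + f(34))/2 = (2.48491 + 3.52636)/2 = 3.00563.
Running total after boundary: 71.0830.
k=1: B_{2}/(2)! × [f^{(1)}(34) − f^{(1)}(12)] = 1/12 × (0.0294118 − 0.0833333) = -0.00449346.

S_1 ≈ 71.0785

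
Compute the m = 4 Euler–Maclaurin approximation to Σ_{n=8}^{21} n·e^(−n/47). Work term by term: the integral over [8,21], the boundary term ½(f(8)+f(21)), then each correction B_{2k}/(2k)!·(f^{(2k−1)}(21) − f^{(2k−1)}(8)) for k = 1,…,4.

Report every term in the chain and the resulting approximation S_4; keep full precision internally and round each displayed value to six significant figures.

S_4 ≈ 146.097

The integral term ∫_8^21 x·e^(−x/47) dx = 136.036.
Boundary: ½(f(8) + f(21)) = ½(6.74788 + 13.4330) = 10.0904.
Running total after boundary: 146.126.
Order-1 term: 1/12 · (0.353858 − 0.699913) = -0.0288379.
Partial sum through k=1: 146.097.
Order-2 term: −1/720 · (0.000739335 − 0.00108053) = 4.73878e-07.
Partial sum through k=2: 146.097.
Order-3 term: 1/30240 · (5.96868e-07 − 8.34861e-07) = -7.87015e-12.
Partial sum through k=3: 146.097.
Order-4 term: −1/1209600 · (3.88883e-10 − 5.34438e-10) = 1.20333e-16.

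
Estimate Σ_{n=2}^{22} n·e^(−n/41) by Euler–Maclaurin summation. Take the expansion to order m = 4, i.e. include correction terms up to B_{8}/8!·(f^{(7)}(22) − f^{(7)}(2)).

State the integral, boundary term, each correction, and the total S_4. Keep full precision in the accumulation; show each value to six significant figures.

The integral term ∫_2^22 x·e^(−x/41) dx = 168.677.
½[f(2) + f(22)] = ½[1.90478 + 12.8643] = 7.38455.
So far: 176.061.
Correction k=1: B_{2}/2! · (f^{(1)}(22) − f^{(1)}(2)) = 1/12 · (0.270978 − 0.905932) = -0.0529129.
Running total after k=1: 176.008.
Correction k=2: B_{4}/4! · (f^{(3)}(22) − f^{(3)}(2)) = −1/720 · (0.000856907 − 0.00167205) = 1.13214e-06.
Running total after k=2: 176.008.
Correction k=3: B_{6}/6! · (f^{(5)}(22) − f^{(5)}(2)) = 1/30240 · (9.23625e-07 − 1.66875e-06) = -2.46404e-11.
Running total after k=3: 176.008.
Correction k=4: B_{8}/8! · (f^{(7)}(22) − f^{(7)}(2)) = −1/1209600 · (7.95651e-10 − 1.39371e-09) = 4.94428e-16.

S_4 ≈ 176.008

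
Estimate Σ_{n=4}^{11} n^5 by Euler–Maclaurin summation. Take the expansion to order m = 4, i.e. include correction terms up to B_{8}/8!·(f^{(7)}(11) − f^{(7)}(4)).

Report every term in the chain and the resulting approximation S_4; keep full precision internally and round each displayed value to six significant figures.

The integral term ∫_4^11 x^5 dx = 294578.
Boundary: ½(f(4) + f(11)) = ½(1024.00 + 161051) = 81037.5.
Integral + boundary = 375615.
Correction k=1: B_{2}/2! · (f^{(1)}(11) − f^{(1)}(4)) = 1/12 · (73205.0 − 1280.00) = 5993.75.
Running total after k=1: 381609.
Correction k=2: B_{4}/4! · (f^{(3)}(11) − f^{(3)}(4)) = −1/720 · (7260.00 − 960.000) = -8.75000.
Running total after k=2: 381600.
Correction k=3: B_{6}/6! · (f^{(5)}(11) − f^{(5)}(4)) = 1/30240 · (120.000 − 120.000) = 0.00000.
Running total after k=3: 381600.
Correction k=4: B_{8}/8! · (f^{(7)}(11) − f^{(7)}(4)) = −1/1209600 · (0.00000 − 0.00000) = 0.00000.

S_4 ≈ 381600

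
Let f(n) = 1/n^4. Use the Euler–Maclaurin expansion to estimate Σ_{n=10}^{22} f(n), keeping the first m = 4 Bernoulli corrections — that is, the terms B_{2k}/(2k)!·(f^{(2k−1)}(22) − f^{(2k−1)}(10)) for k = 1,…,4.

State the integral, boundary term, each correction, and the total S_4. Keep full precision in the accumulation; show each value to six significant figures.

S_4 ≈ 0.000357415

The integral term ∫_10^22 1/x^4 dx = 0.000302029.
Endpoint term: (f(10) + f(22))/2 = (0.000100000 + 4.26883e-06)/2 = 5.21344e-05.
Integral + boundary = 0.000354163.
Order-1 term: 1/12 · (-7.76152e-07 − (-4.00000e-05)) = 3.26865e-06.
After k=1: 0.000357432.
Order-2 term: −1/720 · (-4.81086e-08 − (-1.20000e-05)) = -1.65998e-08.
After k=2: 0.000357415.
Order-3 term: 1/30240 · (-5.56628e-09 − (-6.72000e-06)) = 2.22038e-10.
After k=3: 0.000357415.
Order-4 term: −1/1209600 · (-1.03505e-09 − (-6.04800e-06)) = -4.99914e-12.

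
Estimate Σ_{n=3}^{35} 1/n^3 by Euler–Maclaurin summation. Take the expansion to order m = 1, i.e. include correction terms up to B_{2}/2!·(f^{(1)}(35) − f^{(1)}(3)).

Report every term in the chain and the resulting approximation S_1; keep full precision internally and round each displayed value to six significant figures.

S_1 ≈ 0.0767638

The integral term ∫_3^35 1/x^3 dx = 0.0551474.
½[f(3) + f(35)] = ½[0.0370370 + 2.33236e-05] = 0.0185302.
So far: 0.0736776.
k=1: B_{2}/(2)! × [f^{(1)}(35) − f^{(1)}(3)] = 1/12 × (-1.99917e-06 − (-0.0370370)) = 0.00308625.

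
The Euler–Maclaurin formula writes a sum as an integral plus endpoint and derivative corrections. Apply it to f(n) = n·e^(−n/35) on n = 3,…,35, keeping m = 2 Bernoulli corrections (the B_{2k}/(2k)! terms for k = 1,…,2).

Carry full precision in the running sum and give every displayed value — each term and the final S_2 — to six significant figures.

The integral term ∫_3^35 x·e^(−x/35) dx = 319.444.
Boundary: ½(f(3) + f(35)) = ½(2.75357 + 12.8758) = 7.81467.
So far: 327.259.
k=1: B_{2}/(2)! × [f^{(1)}(35) − f^{(1)}(3)] = 1/12 × (0.00000 − 0.839183) = -0.0699319.
Running total after k=1: 327.189.
k=2: B_{4}/(4)! × [f^{(3)}(35) − f^{(3)}(3)] = −1/720 × (0.000600619 − 0.00218359) = 2.19857e-06.

S_2 ≈ 327.189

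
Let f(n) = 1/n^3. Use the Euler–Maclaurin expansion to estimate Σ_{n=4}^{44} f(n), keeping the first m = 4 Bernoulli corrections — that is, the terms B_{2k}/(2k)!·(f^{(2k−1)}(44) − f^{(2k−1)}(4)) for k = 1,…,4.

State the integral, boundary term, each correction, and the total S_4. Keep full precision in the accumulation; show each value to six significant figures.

Integral: ∫_4^44 1/x^3 dx = 0.0309917.
½[f(4) + f(44)] = ½[0.0156250 + 1.17393e-05] = 0.00781837.
Integral + boundary = 0.0388101.
Correction k=1: B_{2}/2! · (f^{(1)}(44) − f^{(1)}(4)) = 1/12 · (-8.00406e-07 − (-0.0117188)) = 0.000976496.
After k=1: 0.0397866.
Correction k=2: B_{4}/4! · (f^{(3)}(44) − f^{(3)}(4)) = −1/720 · (-8.26866e-09 − (-0.0146484)) = -2.03450e-05.
After k=2: 0.0397663.
Correction k=3: B_{6}/6! · (f^{(5)}(44) − f^{(5)}(4)) = 1/30240 · (-1.79382e-10 − (-0.0384521)) = 1.27157e-06.
After k=3: 0.0397675.
Correction k=4: B_{8}/8! · (f^{(7)}(44) − f^{(7)}(4)) = −1/1209600 · (-6.67124e-12 − (-0.173035)) = -1.43051e-07.

S_4 ≈ 0.0397674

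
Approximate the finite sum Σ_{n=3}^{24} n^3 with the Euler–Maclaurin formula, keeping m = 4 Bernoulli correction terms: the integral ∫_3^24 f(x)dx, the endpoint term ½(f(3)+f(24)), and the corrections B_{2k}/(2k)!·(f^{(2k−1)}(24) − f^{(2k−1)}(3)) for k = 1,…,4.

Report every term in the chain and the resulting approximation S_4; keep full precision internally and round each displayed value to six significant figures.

∫_3^24 x^3 dx evaluates to 82923.8.
½[f(3) + f(24)] = ½[27.0000 + 13824.0] = 6925.50.
Integral + boundary = 89849.2.
Correction k=1: B_{2}/2! · (f^{(1)}(24) − f^{(1)}(3)) = 1/12 · (1728.00 − 27.0000) = 141.750.
Running total after k=1: 89991.0.
Correction k=2: B_{4}/4! · (f^{(3)}(24) − f^{(3)}(3)) = −1/720 · (6.00000 − 6.00000) = 0.00000.
Running total after k=2: 89991.0.
Correction k=3: B_{6}/6! · (f^{(5)}(24) − f^{(5)}(3)) = 1/30240 · (0.00000 − 0.00000) = 0.00000.
Running total after k=3: 89991.0.
Correction k=4: B_{8}/8! · (f^{(7)}(24) − f^{(7)}(3)) = −1/1209600 · (0.00000 − 0.00000) = 0.00000.

S_4 ≈ 89991.0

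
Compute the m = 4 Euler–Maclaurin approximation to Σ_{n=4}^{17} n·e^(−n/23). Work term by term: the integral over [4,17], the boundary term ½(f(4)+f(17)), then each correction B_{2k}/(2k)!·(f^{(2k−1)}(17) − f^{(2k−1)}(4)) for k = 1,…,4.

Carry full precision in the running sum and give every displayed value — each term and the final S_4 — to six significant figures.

The integral term ∫_4^17 x·e^(−x/23) dx = 82.5431.
Boundary: ½(f(4) + f(17)) = ½(3.36148 + 8.11799) = 5.73974.
Integral + boundary = 88.2828.
Correction k=1: B_{2}/2! · (f^{(1)}(17) − f^{(1)}(4)) = 1/12 · (0.124573 − 0.694219) = -0.0474705.
After k=1: 88.2354.
Correction k=2: B_{4}/4! · (f^{(3)}(17) − f^{(3)}(4)) = −1/720 · (0.00204089 − 0.00448952) = 3.40088e-06.
After k=2: 88.2354.
Correction k=3: B_{6}/6! · (f^{(5)}(17) − f^{(5)}(4)) = 1/30240 · (7.27087e-06 − 1.44929e-05) = -2.38823e-10.
After k=3: 88.2354.
Correction k=4: B_{8}/8! · (f^{(7)}(17) − f^{(7)}(4)) = −1/1209600 · (2.01961e-08 − 3.87503e-08) = 1.53391e-14.

S_4 ≈ 88.2354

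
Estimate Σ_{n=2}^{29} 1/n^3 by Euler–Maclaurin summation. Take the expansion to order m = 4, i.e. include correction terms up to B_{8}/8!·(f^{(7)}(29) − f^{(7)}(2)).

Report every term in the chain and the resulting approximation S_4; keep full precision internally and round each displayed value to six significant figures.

S_4 ≈ 0.201428

The integral term ∫_2^29 1/x^3 dx = 0.124405.
½[f(2) + f(29)] = ½[0.125000 + 4.10021e-05] = 0.0625205.
So far: 0.186926.
k=1: B_{2}/(2)! × [f^{(1)}(29) − f^{(1)}(2)] = 1/12 × (-4.24160e-06 − (-0.187500)) = 0.0156246.
Partial sum through k=1: 0.202551.
k=2: B_{4}/(4)! × [f^{(3)}(29) − f^{(3)}(2)] = −1/720 × (-1.00870e-07 − (-0.937500)) = -0.00130208.
Partial sum through k=2: 0.201249.
k=3: B_{6}/(6)! × [f^{(5)}(29) − f^{(5)}(2)] = 1/30240 × (-5.03752e-09 − (-9.84375)) = 0.000325521.
Partial sum through k=3: 0.201574.
k=4: B_{8}/(8)! × [f^{(7)}(29) − f^{(7)}(2)] = −1/1209600 × (-4.31274e-10 − (-177.188)) = -0.000146484.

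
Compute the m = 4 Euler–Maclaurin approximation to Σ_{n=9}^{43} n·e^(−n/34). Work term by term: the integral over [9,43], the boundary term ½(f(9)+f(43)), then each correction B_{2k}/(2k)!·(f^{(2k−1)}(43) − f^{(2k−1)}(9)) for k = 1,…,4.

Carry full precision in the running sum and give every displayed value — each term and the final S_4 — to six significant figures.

∫_9^43 x·e^(−x/34) dx evaluates to 382.865.
½[f(9) + f(43)] = ½[6.90688 + 12.1399] = 9.52337.
Running total after boundary: 392.389.
Order-1 term: 1/12 · (-0.0747324 − 0.564288) = -0.0532517.
Running total after k=1: 392.335.
Order-2 term: −1/720 · (0.000423800 − 0.00181587) = 1.93344e-06.
Running total after k=2: 392.335.
Order-3 term: 1/30240 · (7.89141e-07 − 2.71939e-06) = -6.38309e-11.
Running total after k=3: 392.335.
Order-4 term: −1/1209600 · (1.04816e-09 − 3.34598e-09) = 1.89965e-15.

S_4 ≈ 392.335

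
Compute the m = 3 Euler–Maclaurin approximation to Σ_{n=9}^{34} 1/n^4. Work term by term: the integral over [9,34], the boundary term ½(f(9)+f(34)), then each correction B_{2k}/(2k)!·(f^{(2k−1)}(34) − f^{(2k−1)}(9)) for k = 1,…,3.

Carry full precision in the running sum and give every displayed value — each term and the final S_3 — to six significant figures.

S_3 ≈ 0.000530952

Integral: ∫_9^34 1/x^4 dx = 0.000448766.
Boundary: ½(f(9) + f(34)) = ½(0.000152416 + 7.48315e-07) = 7.65821e-05.
Integral + boundary = 0.000525349.
k=1: B_{2}/(2)! × [f^{(1)}(34) − f^{(1)}(9)] = 1/12 × (-8.80370e-08 − (-6.77404e-05)) = 5.63769e-06.
After k=1: 0.000530986.
k=2: B_{4}/(4)! × [f^{(3)}(34) − f^{(3)}(9)] = −1/720 × (-2.28470e-09 − (-2.50890e-05)) = -3.48427e-08.
After k=2: 0.000530951.
k=3: B_{6}/(6)! × [f^{(5)}(34) − f^{(5)}(9)] = 1/30240 × (-1.10677e-10 − (-1.73455e-05)) = 5.73591e-10.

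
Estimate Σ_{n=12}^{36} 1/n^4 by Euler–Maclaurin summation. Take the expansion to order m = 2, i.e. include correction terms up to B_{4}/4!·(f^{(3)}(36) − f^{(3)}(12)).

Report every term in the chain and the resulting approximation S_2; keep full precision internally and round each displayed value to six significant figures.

The integral term ∫_12^36 1/x^4 dx = 0.000185757.
Boundary: ½(f(12) + f(36)) = ½(4.82253e-05 + 5.95374e-07) = 2.44103e-05.
Integral + boundary = 0.000210167.
Order-1 term: 1/12 · (-6.61527e-08 − (-1.60751e-05)) = 1.33408e-06.
Partial sum through k=1: 0.000211501.
Order-2 term: −1/720 · (-1.53131e-09 − (-3.34898e-06)) = -4.64923e-09.

S_2 ≈ 0.000211497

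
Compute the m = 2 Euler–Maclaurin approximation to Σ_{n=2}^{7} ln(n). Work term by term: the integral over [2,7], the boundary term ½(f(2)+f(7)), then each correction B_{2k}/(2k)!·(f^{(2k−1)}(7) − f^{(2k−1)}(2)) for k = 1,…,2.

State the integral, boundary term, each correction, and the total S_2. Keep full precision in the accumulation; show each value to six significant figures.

S_2 ≈ 8.52518

Integral: ∫_2^7 ln(x) dx = 7.23508.
½[f(2) + f(7)] = ½[0.693147 + 1.94591] = 1.31953.
Integral + boundary = 8.55461.
Order-1 term: 1/12 · (0.142857 − 0.500000) = -0.0297619.
Partial sum through k=1: 8.52484.
Order-2 term: −1/720 · (0.00583090 − 0.250000) = 0.000339124.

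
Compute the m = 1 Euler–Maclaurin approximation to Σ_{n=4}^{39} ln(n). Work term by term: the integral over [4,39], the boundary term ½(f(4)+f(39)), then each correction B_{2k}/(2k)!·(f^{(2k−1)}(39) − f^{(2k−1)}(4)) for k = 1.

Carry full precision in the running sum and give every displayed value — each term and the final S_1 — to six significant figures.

S_1 ≈ 104.840

The integral term ∫_4^39 ln(x) dx = 102.334.
Boundary: ½(f(4) + f(39)) = ½(1.38629 + 3.66356) = 2.52493.
Running total after boundary: 104.859.
Order-1 term: 1/12 · (0.0256410 − 0.250000) = -0.0186966.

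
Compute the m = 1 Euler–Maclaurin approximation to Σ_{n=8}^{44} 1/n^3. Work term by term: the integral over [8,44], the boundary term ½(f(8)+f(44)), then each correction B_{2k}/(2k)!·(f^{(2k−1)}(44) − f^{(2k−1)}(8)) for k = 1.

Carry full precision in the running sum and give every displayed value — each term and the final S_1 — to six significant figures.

S_1 ≈ 0.00859764

Integral: ∫_8^44 1/x^3 dx = 0.00755424.
½[f(8) + f(44)] = ½[0.00195312 + 1.17393e-05] = 0.000982432.
Running total after boundary: 0.00853667.
Order-1 term: 1/12 · (-8.00406e-07 − (-0.000732422)) = 6.09685e-05.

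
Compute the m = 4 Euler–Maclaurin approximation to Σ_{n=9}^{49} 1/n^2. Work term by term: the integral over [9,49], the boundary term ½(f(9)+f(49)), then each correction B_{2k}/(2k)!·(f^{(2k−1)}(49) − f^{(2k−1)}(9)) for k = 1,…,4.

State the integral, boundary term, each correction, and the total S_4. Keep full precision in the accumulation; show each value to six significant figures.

S_4 ≈ 0.0973107

The integral term ∫_9^49 1/x^2 dx = 0.0907029.
Endpoint term: (f(9) + f(49))/2 = (0.0123457 + 0.000416493)/2 = 0.00638109.
So far: 0.0970840.
k=1: B_{2}/(2)! × [f^{(1)}(49) − f^{(1)}(9)] = 1/12 × (-1.69997e-05 − (-0.00274348)) = 0.000227207.
Partial sum through k=1: 0.0973112.
k=2: B_{4}/(4)! × [f^{(3)}(49) − f^{(3)}(9)] = −1/720 × (-8.49632e-08 − (-0.000406442)) = -5.64385e-07.
Partial sum through k=2: 0.0973107.
k=3: B_{6}/(6)! × [f^{(5)}(49) − f^{(5)}(9)] = 1/30240 × (-1.06160e-09 − (-0.000150534)) = 4.97794e-09.
Partial sum through k=3: 0.0973107.
k=4: B_{8}/(8)! × [f^{(7)}(49) − f^{(7)}(9)] = −1/1209600 × (-2.47603e-11 − (-0.000104073)) = -8.60391e-11.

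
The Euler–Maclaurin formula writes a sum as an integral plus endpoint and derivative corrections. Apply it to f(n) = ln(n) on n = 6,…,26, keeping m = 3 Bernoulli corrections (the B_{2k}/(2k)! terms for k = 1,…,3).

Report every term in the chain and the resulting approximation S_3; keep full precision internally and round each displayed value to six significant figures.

Integral: ∫_6^26 ln(x) dx = 53.9600.
Endpoint term: (f(6) + f(26))/2 = (1.79176 + 3.25810)/2 = 2.52493.
So far: 56.4849.
k=1: B_{2}/(2)! × [f^{(1)}(26) − f^{(1)}(6)] = 1/12 × (0.0384615 − 0.166667) = -0.0106838.
Partial sum through k=1: 56.4742.
k=2: B_{4}/(4)! × [f^{(3)}(26) − f^{(3)}(6)] = −1/720 × (0.000113792 − 0.00925926) = 1.27020e-05.
Partial sum through k=2: 56.4742.
k=3: B_{6}/(6)! × [f^{(5)}(26) − f^{(5)}(6)] = 1/30240 × (2.01997e-06 − 0.00308642) = -1.01997e-07.

S_3 ≈ 56.4742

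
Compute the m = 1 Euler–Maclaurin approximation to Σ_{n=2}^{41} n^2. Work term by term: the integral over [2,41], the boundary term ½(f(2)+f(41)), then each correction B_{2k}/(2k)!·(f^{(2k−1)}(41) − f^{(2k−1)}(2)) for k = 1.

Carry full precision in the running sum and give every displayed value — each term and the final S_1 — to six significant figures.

S_1 ≈ 23820.0

∫_2^41 x^2 dx evaluates to 22971.0.
Boundary: ½(f(2) + f(41)) = ½(4.00000 + 1681.00) = 842.500.
Running total after boundary: 23813.5.
Correction k=1: B_{2}/2! · (f^{(1)}(41) − f^{(1)}(2)) = 1/12 · (82.0000 − 4.00000) = 6.50000.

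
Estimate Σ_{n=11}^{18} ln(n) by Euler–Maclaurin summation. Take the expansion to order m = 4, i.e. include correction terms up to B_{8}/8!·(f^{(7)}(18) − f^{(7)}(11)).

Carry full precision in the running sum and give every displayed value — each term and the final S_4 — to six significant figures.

∫_11^18 ln(x) dx evaluates to 18.6498.
Endpoint term: (f(11) + f(18))/2 = (2.39790 + 2.89037)/2 = 2.64413.
So far: 21.2940.
Order-1 term: 1/12 · (0.0555556 − 0.0909091) = -0.00294613.
Running total after k=1: 21.2910.
Order-2 term: −1/720 · (0.000342936 − 0.00150263) = 1.61069e-06.
Running total after k=2: 21.2910.
Order-3 term: 1/30240 · (1.27013e-05 − 0.000149021) = -4.50793e-09.
Running total after k=3: 21.2910.
Order-4 term: −1/1209600 · (1.17605e-06 − 3.69474e-05) = 2.95729e-11.

S_4 ≈ 21.2910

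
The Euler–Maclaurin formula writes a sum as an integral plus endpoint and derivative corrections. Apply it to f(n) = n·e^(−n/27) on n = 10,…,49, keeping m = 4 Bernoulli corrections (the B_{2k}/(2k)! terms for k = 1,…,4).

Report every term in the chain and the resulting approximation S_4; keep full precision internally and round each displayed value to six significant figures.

Integral: ∫_10^49 x·e^(−x/27) dx = 355.583.
½[f(10) + f(49)] = ½[6.90479 + 7.98054] = 7.44266.
Running total after boundary: 363.025.
k=1: B_{2}/(2)! × [f^{(1)}(49) − f^{(1)}(10)] = 1/12 × (-0.132707 − 0.434746) = -0.0472878.
After k=1: 362.978.
k=2: B_{4}/(4)! × [f^{(3)}(49) − f^{(3)}(10)] = −1/720 × (0.000264786 − 0.00249068) = 3.09151e-06.
After k=2: 362.978.
k=3: B_{6}/(6)! × [f^{(5)}(49) − f^{(5)}(10)] = 1/30240 × (9.76148e-07 − 6.01508e-06) = -1.66631e-10.
After k=3: 362.978.
k=4: B_{8}/(8)! × [f^{(7)}(49) − f^{(7)}(10)] = −1/1209600 × (2.17980e-09 − 1.18156e-08) = 7.96613e-15.

S_4 ≈ 362.978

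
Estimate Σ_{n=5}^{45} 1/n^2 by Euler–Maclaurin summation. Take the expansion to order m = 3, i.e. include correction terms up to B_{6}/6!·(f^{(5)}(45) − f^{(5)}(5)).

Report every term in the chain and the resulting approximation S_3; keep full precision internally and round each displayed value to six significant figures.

S_3 ≈ 0.199346

Integral: ∫_5^45 1/x^2 dx = 0.177778.
Endpoint term: (f(5) + f(45))/2 = (0.0400000 + 0.000493827)/2 = 0.0202469.
Running total after boundary: 0.198025.
Correction k=1: B_{2}/2! · (f^{(1)}(45) − f^{(1)}(5)) = 1/12 · (-2.19479e-05 − (-0.0160000)) = 0.00133150.
Partial sum through k=1: 0.199356.
Correction k=2: B_{4}/4! · (f^{(3)}(45) − f^{(3)}(5)) = −1/720 · (-1.30061e-07 − (-0.00768000)) = -1.06665e-05.
Partial sum through k=2: 0.199346.
Correction k=3: B_{6}/6! · (f^{(5)}(45) − f^{(5)}(5)) = 1/30240 · (-1.92684e-09 − (-0.00921600)) = 3.04762e-07.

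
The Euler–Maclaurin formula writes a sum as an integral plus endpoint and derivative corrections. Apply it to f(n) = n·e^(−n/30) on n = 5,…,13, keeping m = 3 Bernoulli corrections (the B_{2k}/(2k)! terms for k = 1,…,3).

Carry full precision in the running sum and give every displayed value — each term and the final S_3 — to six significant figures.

∫_5^13 x·e^(−x/30) dx evaluates to 52.4416.
Boundary: ½(f(5) + f(13)) = ½(4.23241 + 8.42848) = 6.33044.
So far: 58.7721.
Correction k=1: B_{2}/2! · (f^{(1)}(13) − f^{(1)}(5)) = 1/12 · (0.367395 − 0.705401) = -0.0281672.
After k=1: 58.7439.
Correction k=2: B_{4}/4! · (f^{(3)}(13) − f^{(3)}(5)) = −1/720 · (0.00184898 − 0.00266485) = 1.13315e-06.
After k=2: 58.7439.
Correction k=3: B_{6}/6! · (f^{(5)}(13) − f^{(5)}(5)) = 1/30240 · (3.65527e-06 − 5.05102e-06) = -4.61557e-11.

S_3 ≈ 58.7439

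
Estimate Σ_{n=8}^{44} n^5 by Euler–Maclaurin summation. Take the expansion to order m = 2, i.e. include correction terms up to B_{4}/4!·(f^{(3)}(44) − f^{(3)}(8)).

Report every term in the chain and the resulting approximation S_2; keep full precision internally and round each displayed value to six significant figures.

S_2 ≈ 1.29338e+09

∫_8^44 x^5 dx evaluates to 1.20934e+09.
Boundary: ½(f(8) + f(44)) = ½(32768.0 + 1.64916e+08) = 8.24745e+07.
So far: 1.29182e+09.
Order-1 term: 1/12 · (1.87405e+07 − 20480.0) = 1.56000e+06.
Running total after k=1: 1.29338e+09.
Order-2 term: −1/720 · (116160 − 3840.00) = -156.000.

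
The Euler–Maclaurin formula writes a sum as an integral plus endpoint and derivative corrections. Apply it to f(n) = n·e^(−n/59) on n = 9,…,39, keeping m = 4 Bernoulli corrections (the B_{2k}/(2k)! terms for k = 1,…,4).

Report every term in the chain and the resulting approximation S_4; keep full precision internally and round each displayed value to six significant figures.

Integral: ∫_9^39 x·e^(−x/59) dx = 458.995.
Endpoint term: (f(9) + f(39))/2 = (7.72670 + 20.1367)/2 = 13.9317.
So far: 472.927.
k=1: B_{2}/(2)! × [f^{(1)}(39) − f^{(1)}(9)] = 1/12 × (0.175026 − 0.727561) = -0.0460446.
Running total after k=1: 472.881.
k=2: B_{4}/(4)! × [f^{(3)}(39) − f^{(3)}(9)] = −1/720 × (0.000346934 − 0.000702271) = 4.93524e-07.
Running total after k=2: 472.881.
k=3: B_{6}/(6)! × [f^{(5)}(39) − f^{(5)}(9)] = 1/30240 × (1.84886e-07 − 3.43445e-07) = -5.24337e-12.
Running total after k=3: 472.881.
k=4: B_{8}/(8)! × [f^{(7)}(39) − f^{(7)}(9)] = −1/1209600 × (7.75946e-11 − 1.39370e-10) = 5.10708e-17.

S_4 ≈ 472.881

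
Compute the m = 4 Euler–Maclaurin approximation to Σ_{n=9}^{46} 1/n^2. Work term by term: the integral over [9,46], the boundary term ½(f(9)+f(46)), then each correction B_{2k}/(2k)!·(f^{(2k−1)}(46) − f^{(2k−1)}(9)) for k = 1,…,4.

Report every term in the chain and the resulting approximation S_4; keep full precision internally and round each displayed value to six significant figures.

S_4 ≈ 0.0960075

Integral: ∫_9^46 1/x^2 dx = 0.0893720.
Endpoint term: (f(9) + f(46))/2 = (0.0123457 + 0.000472590)/2 = 0.00640913.
So far: 0.0957811.
Correction k=1: B_{2}/2! · (f^{(1)}(46) − f^{(1)}(9)) = 1/12 · (-2.05474e-05 − (-0.00274348)) = 0.000226911.
Partial sum through k=1: 0.0960080.
Correction k=2: B_{4}/4! · (f^{(3)}(46) − f^{(3)}(9)) = −1/720 · (-1.16526e-07 − (-0.000406442)) = -5.64341e-07.
Partial sum through k=2: 0.0960075.
Correction k=3: B_{6}/6! · (f^{(5)}(46) − f^{(5)}(9)) = 1/30240 · (-1.65207e-09 − (-0.000150534)) = 4.97793e-09.
Partial sum through k=3: 0.0960075.
Correction k=4: B_{8}/8! · (f^{(7)}(46) − f^{(7)}(9)) = −1/1209600 · (-4.37220e-11 − (-0.000104073)) = -8.60391e-11.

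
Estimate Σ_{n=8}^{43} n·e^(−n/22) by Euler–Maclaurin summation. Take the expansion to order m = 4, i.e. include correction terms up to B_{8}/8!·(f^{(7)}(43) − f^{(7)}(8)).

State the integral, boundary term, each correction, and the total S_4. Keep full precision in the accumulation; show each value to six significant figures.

S_4 ≈ 262.043

Integral: ∫_8^43 x·e^(−x/22) dx = 256.266.
½[f(8) + f(43)] = ½[5.56115 + 6.09004] = 5.82560.
Integral + boundary = 262.091.
Correction k=1: B_{2}/2! · (f^{(1)}(43) − f^{(1)}(8)) = 1/12 · (-0.135191 − 0.442364) = -0.0481296.
Partial sum through k=1: 262.043.
Correction k=2: B_{4}/4! · (f^{(3)}(43) − f^{(3)}(8)) = −1/720 · (0.000305923 − 0.00378647) = 4.83410e-06.
Partial sum through k=2: 262.043.
Correction k=3: B_{6}/6! · (f^{(5)}(43) − f^{(5)}(8)) = 1/30240 · (1.84125e-06 − 1.37582e-05) = -3.94079e-10.
Partial sum through k=3: 262.043.
Correction k=4: B_{8}/8! · (f^{(7)}(43) − f^{(7)}(8)) = −1/1209600 · (6.30254e-09 − 4.06882e-08) = 2.84273e-14.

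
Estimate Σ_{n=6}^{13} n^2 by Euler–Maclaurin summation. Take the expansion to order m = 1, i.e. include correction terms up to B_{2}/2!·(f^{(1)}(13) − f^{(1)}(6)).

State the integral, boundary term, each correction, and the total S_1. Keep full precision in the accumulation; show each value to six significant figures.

S_1 ≈ 764.000

∫_6^13 x^2 dx evaluates to 660.333.
Boundary: ½(f(6) + f(13)) = ½(36.0000 + 169.000) = 102.500.
So far: 762.833.
Order-1 term: 1/12 · (26.0000 − 12.0000) = 1.16667.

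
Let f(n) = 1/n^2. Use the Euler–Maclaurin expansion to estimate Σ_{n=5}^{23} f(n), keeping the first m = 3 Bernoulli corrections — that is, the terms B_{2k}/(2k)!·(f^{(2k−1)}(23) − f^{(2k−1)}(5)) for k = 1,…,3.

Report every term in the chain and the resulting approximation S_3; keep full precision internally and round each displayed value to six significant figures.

Integral: ∫_5^23 1/x^2 dx = 0.156522.
Boundary: ½(f(5) + f(23)) = ½(0.0400000 + 0.00189036) = 0.0209452.
So far: 0.177467.
k=1: B_{2}/(2)! × [f^{(1)}(23) − f^{(1)}(5)] = 1/12 × (-0.000164379 − (-0.0160000)) = 0.00131964.
Partial sum through k=1: 0.178787.
k=2: B_{4}/(4)! × [f^{(3)}(23) − f^{(3)}(5)] = −1/720 × (-3.72883e-06 − (-0.00768000)) = -1.06615e-05.
Partial sum through k=2: 0.178776.
k=3: B_{6}/(6)! × [f^{(5)}(23) − f^{(5)}(5)] = 1/30240 × (-2.11465e-07 − (-0.00921600)) = 3.04755e-07.

S_3 ≈ 0.178776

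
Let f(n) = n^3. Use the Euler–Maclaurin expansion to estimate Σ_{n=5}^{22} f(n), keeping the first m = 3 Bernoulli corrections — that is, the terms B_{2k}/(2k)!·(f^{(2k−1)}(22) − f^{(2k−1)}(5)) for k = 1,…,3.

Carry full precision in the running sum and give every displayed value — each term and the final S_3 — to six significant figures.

∫_5^22 x^3 dx evaluates to 58407.8.
½[f(5) + f(22)] = ½[125.000 + 10648.0] = 5386.50.
So far: 63794.2.
Correction k=1: B_{2}/2! · (f^{(1)}(22) − f^{(1)}(5)) = 1/12 · (1452.00 − 75.0000) = 114.750.
Running total after k=1: 63909.0.
Correction k=2: B_{4}/4! · (f^{(3)}(22) − f^{(3)}(5)) = −1/720 · (6.00000 − 6.00000) = 0.00000.
Running total after k=2: 63909.0.
Correction k=3: B_{6}/6! · (f^{(5)}(22) − f^{(5)}(5)) = 1/30240 · (0.00000 − 0.00000) = 0.00000.

S_3 ≈ 63909.0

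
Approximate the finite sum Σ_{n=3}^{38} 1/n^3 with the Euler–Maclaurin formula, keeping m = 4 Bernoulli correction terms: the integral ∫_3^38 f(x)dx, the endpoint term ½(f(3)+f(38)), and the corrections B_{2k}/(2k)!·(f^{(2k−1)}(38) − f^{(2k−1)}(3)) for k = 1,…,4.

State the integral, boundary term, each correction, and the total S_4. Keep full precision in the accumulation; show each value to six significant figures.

Integral: ∫_3^38 1/x^3 dx = 0.0552093.
Boundary: ½(f(3) + f(38)) = ½(0.0370370 + 1.82242e-05) = 0.0185276.
Integral + boundary = 0.0737369.
k=1: B_{2}/(2)! × [f^{(1)}(38) − f^{(1)}(3)] = 1/12 × (-1.43876e-06 − (-0.0370370)) = 0.00308630.
Running total after k=1: 0.0768232.
k=2: B_{4}/(4)! × [f^{(3)}(38) − f^{(3)}(3)] = −1/720 × (-1.99274e-08 − (-0.0823045)) = -0.000114312.
Running total after k=2: 0.0767089.
k=3: B_{6}/(6)! × [f^{(5)}(38) − f^{(5)}(3)] = 1/30240 × (-5.79605e-10 − (-0.384088)) = 1.27013e-05.
Running total after k=3: 0.0767216.
k=4: B_{8}/(8)! × [f^{(7)}(38) − f^{(7)}(3)] = −1/1209600 × (-2.88999e-11 − (-3.07270)) = -2.54026e-06.

S_4 ≈ 0.0767191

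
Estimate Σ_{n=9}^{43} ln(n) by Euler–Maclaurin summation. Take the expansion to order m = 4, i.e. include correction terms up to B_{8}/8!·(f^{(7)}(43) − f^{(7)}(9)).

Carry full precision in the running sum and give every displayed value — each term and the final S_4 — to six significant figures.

Integral: ∫_9^43 ln(x) dx = 107.957.
Endpoint term: (f(9) + f(43))/2 = (2.19722 + 3.76120)/2 = 2.97921.
Running total after boundary: 110.936.
Order-1 term: 1/12 · (0.0232558 − 0.111111) = -0.00732127.
Partial sum through k=1: 110.928.
Order-2 term: −1/720 · (2.51550e-05 − 0.00274348) = 3.77546e-06.
Partial sum through k=2: 110.928.
Order-3 term: 1/30240 · (1.63256e-07 − 0.000406442) = -1.34351e-08.
Partial sum through k=3: 110.928.
Order-4 term: −1/1209600 · (2.64883e-09 − 0.000150534) = 1.24447e-10.

S_4 ≈ 110.928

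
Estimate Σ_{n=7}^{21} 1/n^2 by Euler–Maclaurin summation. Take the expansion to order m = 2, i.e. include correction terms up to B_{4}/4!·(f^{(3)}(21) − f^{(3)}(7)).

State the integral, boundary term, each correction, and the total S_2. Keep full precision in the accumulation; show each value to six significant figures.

S_2 ≈ 0.107042

The integral term ∫_7^21 1/x^2 dx = 0.0952381.
Boundary: ½(f(7) + f(21)) = ½(0.0204082 + 0.00226757) = 0.0113379.
Running total after boundary: 0.106576.
Order-1 term: 1/12 · (-0.000215959 − (-0.00583090)) = 0.000467912.
After k=1: 0.107044.
Order-2 term: −1/720 · (-5.87645e-06 − (-0.00142798)) = -1.97514e-06.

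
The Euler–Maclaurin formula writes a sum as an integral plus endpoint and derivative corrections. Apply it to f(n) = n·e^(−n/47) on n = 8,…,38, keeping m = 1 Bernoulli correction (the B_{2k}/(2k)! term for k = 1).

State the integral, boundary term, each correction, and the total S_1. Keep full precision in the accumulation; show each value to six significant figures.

S_1 ≈ 412.340

Integral: ∫_8^38 x·e^(−x/47) dx = 400.553.
Endpoint term: (f(8) + f(38))/2 = (6.74788 + 16.9298)/2 = 11.8388.
Integral + boundary = 412.392.
Order-1 term: 1/12 · (0.0853126 − 0.699913) = -0.0512167.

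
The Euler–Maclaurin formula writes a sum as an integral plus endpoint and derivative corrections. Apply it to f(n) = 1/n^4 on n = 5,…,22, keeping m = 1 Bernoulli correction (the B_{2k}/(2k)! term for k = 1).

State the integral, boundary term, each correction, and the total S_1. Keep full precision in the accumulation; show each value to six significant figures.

S_1 ≈ 0.00354410

The integral term ∫_5^22 1/x^4 dx = 0.00263536.
Endpoint term: (f(5) + f(22))/2 = (0.00160000 + 4.26883e-06)/2 = 0.000802134.
So far: 0.00343750.
Order-1 term: 1/12 · (-7.76152e-07 − (-0.00128000)) = 0.000106602.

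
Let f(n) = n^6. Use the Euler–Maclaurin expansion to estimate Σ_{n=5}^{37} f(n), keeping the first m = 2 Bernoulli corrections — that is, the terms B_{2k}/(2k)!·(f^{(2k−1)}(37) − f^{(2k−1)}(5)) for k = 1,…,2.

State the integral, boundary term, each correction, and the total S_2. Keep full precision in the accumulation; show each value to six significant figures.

S_2 ≈ 1.48792e+10

Integral: ∫_5^37 x^6 dx = 1.35617e+10.
½[f(5) + f(37)] = ½[15625.0 + 2.56573e+09] = 1.28287e+09.
So far: 1.48446e+10.
Correction k=1: B_{2}/2! · (f^{(1)}(37) − f^{(1)}(5)) = 1/12 · (4.16064e+08 − 18750.0) = 3.46704e+07.
Partial sum through k=1: 1.48792e+10.
Correction k=2: B_{4}/4! · (f^{(3)}(37) − f^{(3)}(5)) = −1/720 · (6.07836e+06 − 15000.0) = -8421.33.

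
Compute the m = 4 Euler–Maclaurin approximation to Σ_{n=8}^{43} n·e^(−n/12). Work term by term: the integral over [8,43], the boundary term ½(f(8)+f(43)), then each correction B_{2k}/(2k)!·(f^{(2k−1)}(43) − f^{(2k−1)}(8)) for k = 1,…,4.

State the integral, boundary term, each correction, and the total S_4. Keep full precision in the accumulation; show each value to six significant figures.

The integral term ∫_8^43 x·e^(−x/12) dx = 104.883.
Boundary: ½(f(8) + f(43)) = ½(4.10734 + 1.19467) = 2.65100.
Integral + boundary = 107.534.
k=1: B_{2}/(2)! × [f^{(1)}(43) − f^{(1)}(8)] = 1/12 × (-0.0717726 − 0.171139) = -0.0202426.
After k=1: 107.514.
k=2: B_{4}/(4)! × [f^{(3)}(43) − f^{(3)}(8)] = −1/720 × (-0.000112547 − 0.00831926) = 1.17108e-05.
After k=2: 107.514.
k=3: B_{6}/(6)! × [f^{(5)}(43) − f^{(5)}(8)] = 1/30240 × (1.89811e-06 − 0.000107292) = -3.48525e-09.
After k=3: 107.514.
k=4: B_{8}/(8)! × [f^{(7)}(43) − f^{(7)}(8)] = −1/1209600 × (3.17902e-08 − 1.08897e-06) = 8.73990e-13.

S_4 ≈ 107.514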